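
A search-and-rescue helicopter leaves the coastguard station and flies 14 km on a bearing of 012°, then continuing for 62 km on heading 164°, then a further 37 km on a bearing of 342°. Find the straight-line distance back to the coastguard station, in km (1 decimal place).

13.7 km

Leg 1 (012°, 14 km): east 14 sin 12° = 2.91, north 14 cos 12° = 13.69
Leg 2 (164°, 62 km): east 62 sin 164° = 17.09, north 62 cos 164° = -59.60
Leg 3 (342°, 37 km): east 37 sin 342° = -11.43, north 37 cos 342° = 35.19
Net: 8.57 east, -10.72 north. Distance = √((8.57)² + (-10.72)²) = 13.719 km.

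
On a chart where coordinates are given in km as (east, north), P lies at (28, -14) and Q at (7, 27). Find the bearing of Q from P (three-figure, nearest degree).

Δeast = 7 − 28 = -21.00; Δnorth = 27 − -14 = 41.00.
Bearing = atan2(Δeast, Δnorth) mod 360° = 332.88° ≈ 333°.

333°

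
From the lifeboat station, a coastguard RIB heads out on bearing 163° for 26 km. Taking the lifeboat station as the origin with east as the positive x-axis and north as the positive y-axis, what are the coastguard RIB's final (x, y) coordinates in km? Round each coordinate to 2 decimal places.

Leg 1 (163°, 26 km): east 26 sin 163° = 7.60, north 26 cos 163° = -24.86
Summing: 7.60 km east, -24.86 km north → (7.60, -24.86).

(7.60, -24.86)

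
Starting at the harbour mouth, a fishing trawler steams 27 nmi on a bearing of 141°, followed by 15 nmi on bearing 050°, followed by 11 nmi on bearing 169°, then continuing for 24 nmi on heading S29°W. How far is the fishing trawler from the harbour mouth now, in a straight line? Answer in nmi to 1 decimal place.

Leg 1 (141°, 27 nmi): east 27 sin 141° = 16.99, north 27 cos 141° = -20.98
Leg 2 (050°, 15 nmi): east 15 sin 50° = 11.49, north 15 cos 50° = 9.64
Leg 3 (169°, 11 nmi): east 11 sin 169° = 2.10, north 11 cos 169° = -10.80
Leg 4 (S29°W, 24 nmi): east 24 sin 209° = -11.64, north 24 cos 209° = -20.99
Net: 18.95 east, -43.13 north. Distance = √((18.95)² + (-43.13)²) = 47.108 nmi.

47.1 nmi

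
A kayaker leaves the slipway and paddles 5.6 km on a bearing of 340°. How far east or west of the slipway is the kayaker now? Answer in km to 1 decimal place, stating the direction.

1.9 km west

Leg 1 (340°, 5.6 km): east 5.6 sin 340° = -1.92, north 5.6 cos 340° = 5.26
Net east component: -1.92 km.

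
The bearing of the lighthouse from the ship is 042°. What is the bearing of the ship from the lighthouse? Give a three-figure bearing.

222°

Back-bearing = 042° + 180° = 222°.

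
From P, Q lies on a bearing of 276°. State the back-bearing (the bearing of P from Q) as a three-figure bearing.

Back-bearing = 276° − 180° = 096°.

096°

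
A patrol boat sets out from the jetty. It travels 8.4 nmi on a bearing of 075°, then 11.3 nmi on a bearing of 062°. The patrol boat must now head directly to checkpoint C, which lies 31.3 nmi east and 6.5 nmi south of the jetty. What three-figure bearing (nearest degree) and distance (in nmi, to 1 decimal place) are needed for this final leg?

137°, 19.2 nmi

Leg 1 (075°, 8.4 nmi): east 8.4 sin 75° = 8.11, north 8.4 cos 75° = 2.17
Leg 2 (062°, 11.3 nmi): east 11.3 sin 62° = 9.98, north 11.3 cos 62° = 5.31
Current position: (18.09, 7.48). Target: (31.3, -6.5). Remaining: Δeast = 13.21, Δnorth = -13.98.
Bearing = atan2(13.21, -13.98) mod 360° = 136.62°; distance = √((13.21)² + (-13.98)²) = 19.233 nmi.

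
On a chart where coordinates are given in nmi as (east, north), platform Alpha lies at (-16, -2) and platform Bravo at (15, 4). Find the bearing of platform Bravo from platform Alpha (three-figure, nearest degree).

Δeast = 15 − -16 = 31.00; Δnorth = 4 − -2 = 6.00.
Bearing = atan2(Δeast, Δnorth) mod 360° = 79.05° ≈ 079°.

079°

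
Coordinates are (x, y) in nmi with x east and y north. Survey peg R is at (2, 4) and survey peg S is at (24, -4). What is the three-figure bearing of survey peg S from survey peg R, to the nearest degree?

Δeast = 24 − 2 = 22.00; Δnorth = -4 − 4 = -8.00.
Bearing = atan2(Δeast, Δnorth) mod 360° = 109.98° ≈ 110°.

110°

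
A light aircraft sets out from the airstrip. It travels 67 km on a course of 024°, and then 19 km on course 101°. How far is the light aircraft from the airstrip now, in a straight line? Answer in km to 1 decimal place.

Leg 1 (024°, 67 km): east 67 sin 24° = 27.25, north 67 cos 24° = 61.21
Leg 2 (101°, 19 km): east 19 sin 101° = 18.65, north 19 cos 101° = -3.63
Net: 45.90 east, 57.58 north. Distance = √((45.90)² + (57.58)²) = 73.639 km.

73.6 km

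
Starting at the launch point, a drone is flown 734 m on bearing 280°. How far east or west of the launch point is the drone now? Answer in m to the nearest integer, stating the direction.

Leg 1 (280°, 734 m): east 734 sin 280° = -722.85, north 734 cos 280° = 127.46
Net east component: -722.85 m.

723 m west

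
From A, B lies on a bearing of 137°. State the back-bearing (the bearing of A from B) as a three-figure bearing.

317°

Back-bearing = 137° + 180° = 317°.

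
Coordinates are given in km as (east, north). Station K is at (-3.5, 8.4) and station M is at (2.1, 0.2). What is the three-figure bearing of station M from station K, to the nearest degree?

Δeast = 2.1 − -3.5 = 5.60; Δnorth = 0.2 − 8.4 = -8.20.
Bearing = atan2(Δeast, Δnorth) mod 360° = 145.67° ≈ 146°.

146°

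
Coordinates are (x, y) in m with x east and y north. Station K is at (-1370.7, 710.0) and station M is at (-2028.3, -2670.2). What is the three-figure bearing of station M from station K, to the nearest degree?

191°

Δeast = -2028.3 − -1370.7 = -657.60; Δnorth = -2670.2 − 710.0 = -3380.20.
Bearing = atan2(Δeast, Δnorth) mod 360° = 191.01° ≈ 191°.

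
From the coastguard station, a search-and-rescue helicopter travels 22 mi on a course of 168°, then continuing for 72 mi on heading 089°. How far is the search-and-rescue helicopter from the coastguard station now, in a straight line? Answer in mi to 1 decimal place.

79.2 mi

Leg 1 (168°, 22 mi): east 22 sin 168° = 4.57, north 22 cos 168° = -21.52
Leg 2 (089°, 72 mi): east 72 sin 89° = 71.99, north 72 cos 89° = 1.26
Net: 76.56 east, -20.26 north. Distance = √((76.56)² + (-20.26)²) = 79.199 mi.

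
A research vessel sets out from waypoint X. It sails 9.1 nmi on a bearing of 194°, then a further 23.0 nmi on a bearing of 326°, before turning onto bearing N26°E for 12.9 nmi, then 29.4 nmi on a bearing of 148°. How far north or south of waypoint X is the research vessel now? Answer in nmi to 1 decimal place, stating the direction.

3.1 nmi south

Leg 1 (194°, 9.1 nmi): east 9.1 sin 194° = -2.20, north 9.1 cos 194° = -8.83
Leg 2 (326°, 23.0 nmi): east 23.0 sin 326° = -12.86, north 23.0 cos 326° = 19.07
Leg 3 (N26°E, 12.9 nmi): east 12.9 sin 26° = 5.65, north 12.9 cos 26° = 11.59
Leg 4 (148°, 29.4 nmi): east 29.4 sin 148° = 15.58, north 29.4 cos 148° = -24.93
Net north component: -3.10 nmi.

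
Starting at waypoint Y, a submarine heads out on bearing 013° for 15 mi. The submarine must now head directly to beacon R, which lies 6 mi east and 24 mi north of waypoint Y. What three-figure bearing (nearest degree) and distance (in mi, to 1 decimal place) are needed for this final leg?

016°, 9.7 mi

Leg 1 (013°, 15 mi): east 15 sin 13° = 3.37, north 15 cos 13° = 14.62
Current position: (3.37, 14.62). Target: (6, 24). Remaining: Δeast = 2.63, Δnorth = 9.38.
Bearing = atan2(2.63, 9.38) mod 360° = 15.63°; distance = √((2.63)² + (9.38)²) = 9.745 mi.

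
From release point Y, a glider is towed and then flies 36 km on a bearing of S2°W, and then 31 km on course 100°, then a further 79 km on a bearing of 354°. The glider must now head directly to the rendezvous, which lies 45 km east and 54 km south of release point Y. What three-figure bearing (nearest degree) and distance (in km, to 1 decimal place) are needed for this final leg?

Leg 1 (S2°W, 36 km): east 36 sin 182° = -1.26, north 36 cos 182° = -35.98
Leg 2 (100°, 31 km): east 31 sin 100° = 30.53, north 31 cos 100° = -5.38
Leg 3 (354°, 79 km): east 79 sin 354° = -8.26, north 79 cos 354° = 78.57
Current position: (21.01, 37.21). Target: (45, -54). Remaining: Δeast = 23.99, Δnorth = -91.21.
Bearing = atan2(23.99, -91.21) mod 360° = 165.27°; distance = √((23.99)² + (-91.21)²) = 94.307 km.

165°, 94.3 km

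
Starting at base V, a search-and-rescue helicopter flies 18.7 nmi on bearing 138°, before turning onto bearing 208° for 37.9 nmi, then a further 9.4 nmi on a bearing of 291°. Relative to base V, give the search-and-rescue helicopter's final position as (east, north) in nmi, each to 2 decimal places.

(-14.06, -43.99)

Leg 1 (138°, 18.7 nmi): east 18.7 sin 138° = 12.51, north 18.7 cos 138° = -13.90
Leg 2 (208°, 37.9 nmi): east 37.9 sin 208° = -17.79, north 37.9 cos 208° = -33.46
Leg 3 (291°, 9.4 nmi): east 9.4 sin 291° = -8.78, north 9.4 cos 291° = 3.37
Summing: -14.06 nmi east, -43.99 nmi north → (-14.06, -43.99).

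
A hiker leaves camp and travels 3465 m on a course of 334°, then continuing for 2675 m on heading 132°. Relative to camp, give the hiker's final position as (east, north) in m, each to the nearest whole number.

(469, 1324)

Leg 1 (334°, 3465 m): east 3465 sin 334° = -1518.96, north 3465 cos 334° = 3114.32
Leg 2 (132°, 2675 m): east 2675 sin 132° = 1987.91, north 2675 cos 132° = -1789.92
Summing: 468.96 m east, 1324.40 m north → (469, 1324).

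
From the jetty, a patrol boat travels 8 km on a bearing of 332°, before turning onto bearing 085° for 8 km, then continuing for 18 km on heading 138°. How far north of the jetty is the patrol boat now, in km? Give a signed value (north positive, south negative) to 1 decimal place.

Leg 1 (332°, 8 km): east 8 sin 332° = -3.76, north 8 cos 332° = 7.06
Leg 2 (085°, 8 km): east 8 sin 85° = 7.97, north 8 cos 85° = 0.70
Leg 3 (138°, 18 km): east 18 sin 138° = 12.04, north 18 cos 138° = -13.38
Net north component: -5.62 km.

-5.6 km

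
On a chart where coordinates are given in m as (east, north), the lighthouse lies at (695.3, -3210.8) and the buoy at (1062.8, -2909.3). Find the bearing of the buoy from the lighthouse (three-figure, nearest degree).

Δeast = 1062.8 − 695.3 = 367.50; Δnorth = -2909.3 − -3210.8 = 301.50.
Bearing = atan2(Δeast, Δnorth) mod 360° = 50.63° ≈ 051°.

051°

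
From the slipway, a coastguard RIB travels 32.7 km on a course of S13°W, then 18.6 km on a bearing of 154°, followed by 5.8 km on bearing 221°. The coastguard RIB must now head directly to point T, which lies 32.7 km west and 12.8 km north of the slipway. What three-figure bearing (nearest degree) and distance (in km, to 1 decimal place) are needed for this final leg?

Leg 1 (S13°W, 32.7 km): east 32.7 sin 193° = -7.36, north 32.7 cos 193° = -31.86
Leg 2 (154°, 18.6 km): east 18.6 sin 154° = 8.15, north 18.6 cos 154° = -16.72
Leg 3 (221°, 5.8 km): east 5.8 sin 221° = -3.81, north 5.8 cos 221° = -4.38
Current position: (-3.01, -52.96). Target: (-32.7, 12.8). Remaining: Δeast = -29.69, Δnorth = 65.76.
Bearing = atan2(-29.69, 65.76) mod 360° = 335.70°; distance = √((-29.69)² + (65.76)²) = 72.150 km.

336°, 72.1 km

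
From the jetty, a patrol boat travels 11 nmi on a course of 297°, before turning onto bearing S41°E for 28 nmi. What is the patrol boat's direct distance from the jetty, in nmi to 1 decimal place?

Leg 1 (297°, 11 nmi): east 11 sin 297° = -9.80, north 11 cos 297° = 4.99
Leg 2 (S41°E, 28 nmi): east 28 sin 139° = 18.37, north 28 cos 139° = -21.13
Net: 8.57 east, -16.14 north. Distance = √((8.57)² + (-16.14)²) = 18.272 nmi.

18.3 nmi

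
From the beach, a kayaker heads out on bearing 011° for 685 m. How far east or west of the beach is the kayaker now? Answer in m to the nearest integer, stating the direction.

131 m east

Leg 1 (011°, 685 m): east 685 sin 11° = 130.70, north 685 cos 11° = 672.41
Net east component: 130.70 m.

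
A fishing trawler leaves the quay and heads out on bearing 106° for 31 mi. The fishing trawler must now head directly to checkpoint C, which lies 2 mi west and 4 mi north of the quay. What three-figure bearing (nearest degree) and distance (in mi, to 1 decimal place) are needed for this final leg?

292°, 34.2 mi

Leg 1 (106°, 31 mi): east 31 sin 106° = 29.80, north 31 cos 106° = -8.54
Current position: (29.80, -8.54). Target: (-2, 4). Remaining: Δeast = -31.80, Δnorth = 12.54.
Bearing = atan2(-31.80, 12.54) mod 360° = 291.53°; distance = √((-31.80)² + (12.54)²) = 34.184 mi.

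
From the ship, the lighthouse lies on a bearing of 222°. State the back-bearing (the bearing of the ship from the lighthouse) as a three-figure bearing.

Back-bearing = 222° − 180° = 042°.

042°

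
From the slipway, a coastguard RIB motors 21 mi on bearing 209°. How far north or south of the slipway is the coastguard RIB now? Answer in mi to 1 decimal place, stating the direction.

18.4 mi south

Leg 1 (209°, 21 mi): east 21 sin 209° = -10.18, north 21 cos 209° = -18.37
Net north component: -18.37 mi.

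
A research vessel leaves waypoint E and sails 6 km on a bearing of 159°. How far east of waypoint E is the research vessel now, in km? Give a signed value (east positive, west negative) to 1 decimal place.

2.2 km

Leg 1 (159°, 6 km): east 6 sin 159° = 2.15, north 6 cos 159° = -5.60
Net east component: 2.15 km.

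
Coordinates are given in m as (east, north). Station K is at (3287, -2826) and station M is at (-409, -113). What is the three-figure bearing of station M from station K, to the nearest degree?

Δeast = -409 − 3287 = -3696.00; Δnorth = -113 − -2826 = 2713.00.
Bearing = atan2(Δeast, Δnorth) mod 360° = 306.28° ≈ 306°.

306°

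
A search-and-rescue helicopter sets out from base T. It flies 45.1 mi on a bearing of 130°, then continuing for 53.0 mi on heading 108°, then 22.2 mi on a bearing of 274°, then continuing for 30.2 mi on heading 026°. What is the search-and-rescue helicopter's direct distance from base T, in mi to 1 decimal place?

77.9 mi

Leg 1 (130°, 45.1 mi): east 45.1 sin 130° = 34.55, north 45.1 cos 130° = -28.99
Leg 2 (108°, 53.0 mi): east 53.0 sin 108° = 50.41, north 53.0 cos 108° = -16.38
Leg 3 (274°, 22.2 mi): east 22.2 sin 274° = -22.15, north 22.2 cos 274° = 1.55
Leg 4 (026°, 30.2 mi): east 30.2 sin 26° = 13.24, north 30.2 cos 26° = 27.14
Net: 76.05 east, -16.68 north. Distance = √((76.05)² + (-16.68)²) = 77.854 mi.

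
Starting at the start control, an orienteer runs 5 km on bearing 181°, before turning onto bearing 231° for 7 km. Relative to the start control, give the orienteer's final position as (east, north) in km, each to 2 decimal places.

(-5.53, -9.40)

Leg 1 (181°, 5 km): east 5 sin 181° = -0.09, north 5 cos 181° = -5.00
Leg 2 (231°, 7 km): east 7 sin 231° = -5.44, north 7 cos 231° = -4.41
Summing: -5.53 km east, -9.40 km north → (-5.53, -9.40).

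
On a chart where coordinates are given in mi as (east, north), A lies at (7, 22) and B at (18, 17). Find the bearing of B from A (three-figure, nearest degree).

114°

Δeast = 18 − 7 = 11.00; Δnorth = 17 − 22 = -5.00.
Bearing = atan2(Δeast, Δnorth) mod 360° = 114.44° ≈ 114°.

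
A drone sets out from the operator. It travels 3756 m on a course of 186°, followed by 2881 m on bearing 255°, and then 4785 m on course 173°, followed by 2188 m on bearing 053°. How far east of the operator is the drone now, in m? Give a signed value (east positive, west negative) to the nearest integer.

Leg 1 (186°, 3756 m): east 3756 sin 186° = -392.61, north 3756 cos 186° = -3735.42
Leg 2 (255°, 2881 m): east 2881 sin 255° = -2782.83, north 2881 cos 255° = -745.66
Leg 3 (173°, 4785 m): east 4785 sin 173° = 583.14, north 4785 cos 173° = -4749.33
Leg 4 (053°, 2188 m): east 2188 sin 53° = 1747.41, north 2188 cos 53° = 1316.77
Net east component: -844.88 m.

-845 m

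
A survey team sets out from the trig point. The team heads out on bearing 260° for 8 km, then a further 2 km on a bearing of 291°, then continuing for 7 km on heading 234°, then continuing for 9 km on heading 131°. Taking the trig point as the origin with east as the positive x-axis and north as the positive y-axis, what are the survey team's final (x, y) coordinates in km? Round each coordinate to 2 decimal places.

Leg 1 (260°, 8 km): east 8 sin 260° = -7.88, north 8 cos 260° = -1.39
Leg 2 (291°, 2 km): east 2 sin 291° = -1.87, north 2 cos 291° = 0.72
Leg 3 (234°, 7 km): east 7 sin 234° = -5.66, north 7 cos 234° = -4.11
Leg 4 (131°, 9 km): east 9 sin 131° = 6.79, north 9 cos 131° = -5.90
Summing: -8.62 km east, -10.69 km north → (-8.62, -10.69).

(-8.62, -10.69)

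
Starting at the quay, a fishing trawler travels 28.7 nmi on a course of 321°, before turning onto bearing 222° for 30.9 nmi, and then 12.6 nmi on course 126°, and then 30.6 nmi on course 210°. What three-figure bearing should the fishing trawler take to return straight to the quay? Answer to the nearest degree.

Leg 1 (321°, 28.7 nmi): east 28.7 sin 321° = -18.06, north 28.7 cos 321° = 22.30
Leg 2 (222°, 30.9 nmi): east 30.9 sin 222° = -20.68, north 30.9 cos 222° = -22.96
Leg 3 (126°, 12.6 nmi): east 12.6 sin 126° = 10.19, north 12.6 cos 126° = -7.41
Leg 4 (210°, 30.6 nmi): east 30.6 sin 210° = -15.30, north 30.6 cos 210° = -26.50
Net displacement: -43.84 east, -34.57 north. Direction back to start is (43.84, 34.57): bearing = atan2(43.84, 34.57) mod 360° = 51.75° ≈ 052°.

052°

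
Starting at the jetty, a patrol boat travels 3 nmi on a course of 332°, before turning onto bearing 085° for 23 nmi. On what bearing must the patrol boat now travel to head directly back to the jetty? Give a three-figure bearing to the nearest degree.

258°

Leg 1 (332°, 3 nmi): east 3 sin 332° = -1.41, north 3 cos 332° = 2.65
Leg 2 (085°, 23 nmi): east 23 sin 85° = 22.91, north 23 cos 85° = 2.00
Net displacement: 21.50 east, 4.65 north. Direction back to start is (-21.50, -4.65): bearing = atan2(-21.50, -4.65) mod 360° = 257.79° ≈ 258°.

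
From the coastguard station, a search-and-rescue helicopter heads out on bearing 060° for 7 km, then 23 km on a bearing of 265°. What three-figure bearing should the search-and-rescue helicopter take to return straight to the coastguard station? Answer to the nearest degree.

Leg 1 (060°, 7 km): east 7 sin 60° = 6.06, north 7 cos 60° = 3.50
Leg 2 (265°, 23 km): east 23 sin 265° = -22.91, north 23 cos 265° = -2.00
Net displacement: -16.85 east, 1.50 north. Direction back to start is (16.85, -1.50): bearing = atan2(16.85, -1.50) mod 360° = 95.07° ≈ 095°.

095°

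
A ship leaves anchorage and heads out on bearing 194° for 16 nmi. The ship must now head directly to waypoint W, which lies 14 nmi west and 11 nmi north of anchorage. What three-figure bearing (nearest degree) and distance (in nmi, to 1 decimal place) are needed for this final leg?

Leg 1 (194°, 16 nmi): east 16 sin 194° = -3.87, north 16 cos 194° = -15.52
Current position: (-3.87, -15.52). Target: (-14, 11). Remaining: Δeast = -10.13, Δnorth = 26.52.
Bearing = atan2(-10.13, 26.52) mod 360° = 339.10°; distance = √((-10.13)² + (26.52)²) = 28.393 nmi.

339°, 28.4 nmi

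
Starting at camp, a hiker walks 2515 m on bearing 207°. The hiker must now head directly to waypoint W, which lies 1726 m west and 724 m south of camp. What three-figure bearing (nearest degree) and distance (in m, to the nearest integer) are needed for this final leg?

339°, 1625 m

Leg 1 (207°, 2515 m): east 2515 sin 207° = -1141.79, north 2515 cos 207° = -2240.88
Current position: (-1141.79, -2240.88). Target: (-1726, -724). Remaining: Δeast = -584.21, Δnorth = 1516.88.
Bearing = atan2(-584.21, 1516.88) mod 360° = 338.94°; distance = √((-584.21)² + (1516.88)²) = 1625.495 m.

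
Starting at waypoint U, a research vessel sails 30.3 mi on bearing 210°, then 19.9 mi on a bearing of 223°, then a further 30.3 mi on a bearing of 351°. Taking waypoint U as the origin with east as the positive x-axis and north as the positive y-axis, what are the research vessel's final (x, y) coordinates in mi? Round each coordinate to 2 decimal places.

Leg 1 (210°, 30.3 mi): east 30.3 sin 210° = -15.15, north 30.3 cos 210° = -26.24
Leg 2 (223°, 19.9 mi): east 19.9 sin 223° = -13.57, north 19.9 cos 223° = -14.55
Leg 3 (351°, 30.3 mi): east 30.3 sin 351° = -4.74, north 30.3 cos 351° = 29.93
Summing: -33.46 mi east, -10.87 mi north → (-33.46, -10.87).

(-33.46, -10.87)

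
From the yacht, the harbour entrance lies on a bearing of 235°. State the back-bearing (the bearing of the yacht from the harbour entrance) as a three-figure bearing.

Back-bearing = 235° − 180° = 055°.

055°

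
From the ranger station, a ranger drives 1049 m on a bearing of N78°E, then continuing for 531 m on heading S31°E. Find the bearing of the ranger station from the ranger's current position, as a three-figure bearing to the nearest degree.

Leg 1 (N78°E, 1049 m): east 1049 sin 78° = 1026.08, north 1049 cos 78° = 218.10
Leg 2 (S31°E, 531 m): east 531 sin 149° = 273.49, north 531 cos 149° = -455.16
Net displacement: 1299.56 east, -237.06 north. Direction back to start is (-1299.56, 237.06): bearing = atan2(-1299.56, 237.06) mod 360° = 280.34° ≈ 280°.

280°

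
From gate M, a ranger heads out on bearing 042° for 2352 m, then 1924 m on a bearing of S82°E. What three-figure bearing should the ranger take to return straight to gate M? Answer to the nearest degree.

Leg 1 (042°, 2352 m): east 2352 sin 42° = 1573.80, north 2352 cos 42° = 1747.88
Leg 2 (S82°E, 1924 m): east 1924 sin 98° = 1905.28, north 1924 cos 98° = -267.77
Net displacement: 3479.07 east, 1480.11 north. Direction back to start is (-3479.07, -1480.11): bearing = atan2(-3479.07, -1480.11) mod 360° = 246.95° ≈ 247°.

247°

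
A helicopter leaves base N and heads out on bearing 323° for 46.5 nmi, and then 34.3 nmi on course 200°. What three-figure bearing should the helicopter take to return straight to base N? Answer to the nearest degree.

Leg 1 (323°, 46.5 nmi): east 46.5 sin 323° = -27.98, north 46.5 cos 323° = 37.14
Leg 2 (200°, 34.3 nmi): east 34.3 sin 200° = -11.73, north 34.3 cos 200° = -32.23
Net displacement: -39.72 east, 4.91 north. Direction back to start is (39.72, -4.91): bearing = atan2(39.72, -4.91) mod 360° = 97.04° ≈ 097°.

097°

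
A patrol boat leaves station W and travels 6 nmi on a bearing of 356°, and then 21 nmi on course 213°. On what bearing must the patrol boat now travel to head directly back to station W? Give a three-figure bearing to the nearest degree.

Leg 1 (356°, 6 nmi): east 6 sin 356° = -0.42, north 6 cos 356° = 5.99
Leg 2 (213°, 21 nmi): east 21 sin 213° = -11.44, north 21 cos 213° = -17.61
Net displacement: -11.86 east, -11.63 north. Direction back to start is (11.86, 11.63): bearing = atan2(11.86, 11.63) mod 360° = 45.56° ≈ 046°.

046°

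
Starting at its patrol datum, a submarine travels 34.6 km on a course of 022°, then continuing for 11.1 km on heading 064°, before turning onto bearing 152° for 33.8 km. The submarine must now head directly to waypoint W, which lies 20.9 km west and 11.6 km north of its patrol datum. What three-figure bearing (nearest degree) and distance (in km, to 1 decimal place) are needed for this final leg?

274°, 59.9 km

Leg 1 (022°, 34.6 km): east 34.6 sin 22° = 12.96, north 34.6 cos 22° = 32.08
Leg 2 (064°, 11.1 km): east 11.1 sin 64° = 9.98, north 11.1 cos 64° = 4.87
Leg 3 (152°, 33.8 km): east 33.8 sin 152° = 15.87, north 33.8 cos 152° = -29.84
Current position: (38.81, 7.10). Target: (-20.9, 11.6). Remaining: Δeast = -59.71, Δnorth = 4.50.
Bearing = atan2(-59.71, 4.50) mod 360° = 274.31°; distance = √((-59.71)² + (4.50)²) = 59.875 km.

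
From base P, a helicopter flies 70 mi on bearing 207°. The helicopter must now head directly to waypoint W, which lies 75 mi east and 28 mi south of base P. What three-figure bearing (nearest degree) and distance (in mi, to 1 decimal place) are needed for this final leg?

072°, 112.2 mi

Leg 1 (207°, 70 mi): east 70 sin 207° = -31.78, north 70 cos 207° = -62.37
Current position: (-31.78, -62.37). Target: (75, -28). Remaining: Δeast = 106.78, Δnorth = 34.37.
Bearing = atan2(106.78, 34.37) mod 360° = 72.16°; distance = √((106.78)² + (34.37)²) = 112.175 mi.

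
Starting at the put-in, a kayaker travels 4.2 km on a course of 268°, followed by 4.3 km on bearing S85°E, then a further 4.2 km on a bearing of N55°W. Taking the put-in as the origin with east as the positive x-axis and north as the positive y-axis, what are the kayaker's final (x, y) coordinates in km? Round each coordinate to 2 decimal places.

(-3.35, 1.89)

Leg 1 (268°, 4.2 km): east 4.2 sin 268° = -4.20, north 4.2 cos 268° = -0.15
Leg 2 (S85°E, 4.3 km): east 4.3 sin 95° = 4.28, north 4.3 cos 95° = -0.37
Leg 3 (N55°W, 4.2 km): east 4.2 sin 305° = -3.44, north 4.2 cos 305° = 2.41
Summing: -3.35 km east, 1.89 km north → (-3.35, 1.89).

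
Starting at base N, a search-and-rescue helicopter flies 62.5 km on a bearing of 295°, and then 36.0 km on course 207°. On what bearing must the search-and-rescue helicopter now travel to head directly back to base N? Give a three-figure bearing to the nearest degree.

086°

Leg 1 (295°, 62.5 km): east 62.5 sin 295° = -56.64, north 62.5 cos 295° = 26.41
Leg 2 (207°, 36.0 km): east 36.0 sin 207° = -16.34, north 36.0 cos 207° = -32.08
Net displacement: -72.99 east, -5.66 north. Direction back to start is (72.99, 5.66): bearing = atan2(72.99, 5.66) mod 360° = 85.56° ≈ 086°.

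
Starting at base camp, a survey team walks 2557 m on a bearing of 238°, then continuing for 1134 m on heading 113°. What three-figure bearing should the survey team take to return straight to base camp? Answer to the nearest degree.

Leg 1 (238°, 2557 m): east 2557 sin 238° = -2168.46, north 2557 cos 238° = -1355.00
Leg 2 (113°, 1134 m): east 1134 sin 113° = 1043.85, north 1134 cos 113° = -443.09
Net displacement: -1124.61 east, -1798.09 north. Direction back to start is (1124.61, 1798.09): bearing = atan2(1124.61, 1798.09) mod 360° = 32.02° ≈ 032°.

032°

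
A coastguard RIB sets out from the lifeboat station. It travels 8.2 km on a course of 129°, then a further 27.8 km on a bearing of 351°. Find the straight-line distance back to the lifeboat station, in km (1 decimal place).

Leg 1 (129°, 8.2 km): east 8.2 sin 129° = 6.37, north 8.2 cos 129° = -5.16
Leg 2 (351°, 27.8 km): east 27.8 sin 351° = -4.35, north 27.8 cos 351° = 27.46
Net: 2.02 east, 22.30 north. Distance = √((2.02)² + (22.30)²) = 22.389 km.

22.4 km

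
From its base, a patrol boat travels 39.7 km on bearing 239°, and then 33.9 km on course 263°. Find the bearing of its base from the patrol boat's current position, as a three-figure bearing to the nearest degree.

Leg 1 (239°, 39.7 km): east 39.7 sin 239° = -34.03, north 39.7 cos 239° = -20.45
Leg 2 (263°, 33.9 km): east 33.9 sin 263° = -33.65, north 33.9 cos 263° = -4.13
Net displacement: -67.68 east, -24.58 north. Direction back to start is (67.68, 24.58): bearing = atan2(67.68, 24.58) mod 360° = 70.04° ≈ 070°.

070°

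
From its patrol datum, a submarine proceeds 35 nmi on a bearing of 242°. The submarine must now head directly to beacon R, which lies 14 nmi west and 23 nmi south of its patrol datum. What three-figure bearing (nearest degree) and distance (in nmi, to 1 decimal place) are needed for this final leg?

111°, 18.1 nmi

Leg 1 (242°, 35 nmi): east 35 sin 242° = -30.90, north 35 cos 242° = -16.43
Current position: (-30.90, -16.43). Target: (-14, -23). Remaining: Δeast = 16.90, Δnorth = -6.57.
Bearing = atan2(16.90, -6.57) mod 360° = 111.24°; distance = √((16.90)² + (-6.57)²) = 18.135 nmi.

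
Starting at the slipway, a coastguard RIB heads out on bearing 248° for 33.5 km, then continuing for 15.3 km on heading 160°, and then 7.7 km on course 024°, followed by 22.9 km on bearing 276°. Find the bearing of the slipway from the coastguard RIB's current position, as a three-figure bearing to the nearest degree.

Leg 1 (248°, 33.5 km): east 33.5 sin 248° = -31.06, north 33.5 cos 248° = -12.55
Leg 2 (160°, 15.3 km): east 15.3 sin 160° = 5.23, north 15.3 cos 160° = -14.38
Leg 3 (024°, 7.7 km): east 7.7 sin 24° = 3.13, north 7.7 cos 24° = 7.03
Leg 4 (276°, 22.9 km): east 22.9 sin 276° = -22.77, north 22.9 cos 276° = 2.39
Net displacement: -45.47 east, -17.50 north. Direction back to start is (45.47, 17.50): bearing = atan2(45.47, 17.50) mod 360° = 68.95° ≈ 069°.

069°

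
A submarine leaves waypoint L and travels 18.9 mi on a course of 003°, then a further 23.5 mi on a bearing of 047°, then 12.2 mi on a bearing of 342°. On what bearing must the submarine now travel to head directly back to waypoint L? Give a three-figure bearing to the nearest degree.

197°

Leg 1 (003°, 18.9 mi): east 18.9 sin 3° = 0.99, north 18.9 cos 3° = 18.87
Leg 2 (047°, 23.5 mi): east 23.5 sin 47° = 17.19, north 23.5 cos 47° = 16.03
Leg 3 (342°, 12.2 mi): east 12.2 sin 342° = -3.77, north 12.2 cos 342° = 11.60
Net displacement: 14.41 east, 46.50 north. Direction back to start is (-14.41, -46.50): bearing = atan2(-14.41, -46.50) mod 360° = 197.21° ≈ 197°.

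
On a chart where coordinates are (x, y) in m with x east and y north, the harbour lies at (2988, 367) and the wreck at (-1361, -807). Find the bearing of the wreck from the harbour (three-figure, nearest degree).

Δeast = -1361 − 2988 = -4349.00; Δnorth = -807 − 367 = -1174.00.
Bearing = atan2(Δeast, Δnorth) mod 360° = 254.89° ≈ 255°.

255°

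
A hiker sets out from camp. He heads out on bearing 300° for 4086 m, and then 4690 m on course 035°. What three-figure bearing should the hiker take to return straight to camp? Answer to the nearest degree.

Leg 1 (300°, 4086 m): east 4086 sin 300° = -3538.58, north 4086 cos 300° = 2043.00
Leg 2 (035°, 4690 m): east 4690 sin 35° = 2690.07, north 4690 cos 35° = 3841.82
Net displacement: -848.51 east, 5884.82 north. Direction back to start is (848.51, -5884.82): bearing = atan2(848.51, -5884.82) mod 360° = 171.80° ≈ 172°.

172°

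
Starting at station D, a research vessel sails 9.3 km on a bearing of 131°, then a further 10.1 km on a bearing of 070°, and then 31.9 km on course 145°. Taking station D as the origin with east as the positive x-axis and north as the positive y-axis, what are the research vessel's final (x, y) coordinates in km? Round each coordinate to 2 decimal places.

Leg 1 (131°, 9.3 km): east 9.3 sin 131° = 7.02, north 9.3 cos 131° = -6.10
Leg 2 (070°, 10.1 km): east 10.1 sin 70° = 9.49, north 10.1 cos 70° = 3.45
Leg 3 (145°, 31.9 km): east 31.9 sin 145° = 18.30, north 31.9 cos 145° = -26.13
Summing: 34.81 km east, -28.78 km north → (34.81, -28.78).

(34.81, -28.78)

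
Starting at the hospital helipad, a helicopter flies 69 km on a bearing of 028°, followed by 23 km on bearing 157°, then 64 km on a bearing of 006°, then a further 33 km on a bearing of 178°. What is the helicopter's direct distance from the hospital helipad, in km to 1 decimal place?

Leg 1 (028°, 69 km): east 69 sin 28° = 32.39, north 69 cos 28° = 60.92
Leg 2 (157°, 23 km): east 23 sin 157° = 8.99, north 23 cos 157° = -21.17
Leg 3 (006°, 64 km): east 64 sin 6° = 6.69, north 64 cos 6° = 63.65
Leg 4 (178°, 33 km): east 33 sin 178° = 1.15, north 33 cos 178° = -32.98
Net: 49.22 east, 70.42 north. Distance = √((49.22)² + (70.42)²) = 85.918 km.

85.9 km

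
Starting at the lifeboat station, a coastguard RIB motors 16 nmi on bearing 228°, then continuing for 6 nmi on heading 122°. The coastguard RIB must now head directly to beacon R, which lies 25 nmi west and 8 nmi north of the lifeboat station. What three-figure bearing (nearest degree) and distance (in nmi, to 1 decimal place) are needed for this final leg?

Leg 1 (228°, 16 nmi): east 16 sin 228° = -11.89, north 16 cos 228° = -10.71
Leg 2 (122°, 6 nmi): east 6 sin 122° = 5.09, north 6 cos 122° = -3.18
Current position: (-6.80, -13.89). Target: (-25, 8). Remaining: Δeast = -18.20, Δnorth = 21.89.
Bearing = atan2(-18.20, 21.89) mod 360° = 320.26°; distance = √((-18.20)² + (21.89)²) = 28.463 nmi.

320°, 28.5 nmi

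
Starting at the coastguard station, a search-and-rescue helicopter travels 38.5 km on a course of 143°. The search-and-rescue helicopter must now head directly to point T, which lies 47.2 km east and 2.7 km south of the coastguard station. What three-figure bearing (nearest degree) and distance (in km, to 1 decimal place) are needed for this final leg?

Leg 1 (143°, 38.5 km): east 38.5 sin 143° = 23.17, north 38.5 cos 143° = -30.75
Current position: (23.17, -30.75). Target: (47.2, -2.7). Remaining: Δeast = 24.03, Δnorth = 28.05.
Bearing = atan2(24.03, 28.05) mod 360° = 40.59°; distance = √((24.03)² + (28.05)²) = 36.934 km.

041°, 36.9 km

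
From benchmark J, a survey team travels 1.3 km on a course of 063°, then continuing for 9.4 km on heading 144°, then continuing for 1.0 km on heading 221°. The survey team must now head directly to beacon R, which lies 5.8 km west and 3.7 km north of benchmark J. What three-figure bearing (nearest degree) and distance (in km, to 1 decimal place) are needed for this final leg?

314°, 16.5 km

Leg 1 (063°, 1.3 km): east 1.3 sin 63° = 1.16, north 1.3 cos 63° = 0.59
Leg 2 (144°, 9.4 km): east 9.4 sin 144° = 5.53, north 9.4 cos 144° = -7.60
Leg 3 (221°, 1.0 km): east 1.0 sin 221° = -0.66, north 1.0 cos 221° = -0.75
Current position: (6.03, -7.77). Target: (-5.8, 3.7). Remaining: Δeast = -11.83, Δnorth = 11.47.
Bearing = atan2(-11.83, 11.47) mod 360° = 314.12°; distance = √((-11.83)² + (11.47)²) = 16.475 km.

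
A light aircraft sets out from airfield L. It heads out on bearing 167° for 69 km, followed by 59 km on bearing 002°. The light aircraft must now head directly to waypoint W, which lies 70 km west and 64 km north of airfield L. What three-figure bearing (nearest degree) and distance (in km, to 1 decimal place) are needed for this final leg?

310°, 113.5 km

Leg 1 (167°, 69 km): east 69 sin 167° = 15.52, north 69 cos 167° = -67.23
Leg 2 (002°, 59 km): east 59 sin 2° = 2.06, north 59 cos 2° = 58.96
Current position: (17.58, -8.27). Target: (-70, 64). Remaining: Δeast = -87.58, Δnorth = 72.27.
Bearing = atan2(-87.58, 72.27) mod 360° = 309.53°; distance = √((-87.58)² + (72.27)²) = 113.547 km.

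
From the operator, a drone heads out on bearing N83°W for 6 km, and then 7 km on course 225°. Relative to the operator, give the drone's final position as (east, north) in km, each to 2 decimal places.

(-10.91, -4.22)

Leg 1 (N83°W, 6 km): east 6 sin 277° = -5.96, north 6 cos 277° = 0.73
Leg 2 (225°, 7 km): east 7 sin 225° = -4.95, north 7 cos 225° = -4.95
Summing: -10.91 km east, -4.22 km north → (-10.91, -4.22).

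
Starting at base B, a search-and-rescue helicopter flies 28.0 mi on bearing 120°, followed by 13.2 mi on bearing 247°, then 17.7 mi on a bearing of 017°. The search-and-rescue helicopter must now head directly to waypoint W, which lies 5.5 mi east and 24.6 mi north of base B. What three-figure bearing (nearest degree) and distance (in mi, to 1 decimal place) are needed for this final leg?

Leg 1 (120°, 28.0 mi): east 28.0 sin 120° = 24.25, north 28.0 cos 120° = -14.00
Leg 2 (247°, 13.2 mi): east 13.2 sin 247° = -12.15, north 13.2 cos 247° = -5.16
Leg 3 (017°, 17.7 mi): east 17.7 sin 17° = 5.17, north 17.7 cos 17° = 16.93
Current position: (17.27, -2.23). Target: (5.5, 24.6). Remaining: Δeast = -11.77, Δnorth = 26.83.
Bearing = atan2(-11.77, 26.83) mod 360° = 336.31°; distance = √((-11.77)² + (26.83)²) = 29.300 mi.

336°, 29.3 mi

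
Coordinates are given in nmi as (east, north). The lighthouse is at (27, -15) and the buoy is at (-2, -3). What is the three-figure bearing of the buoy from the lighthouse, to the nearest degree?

292°

Δeast = -2 − 27 = -29.00; Δnorth = -3 − -15 = 12.00.
Bearing = atan2(Δeast, Δnorth) mod 360° = 292.48° ≈ 292°.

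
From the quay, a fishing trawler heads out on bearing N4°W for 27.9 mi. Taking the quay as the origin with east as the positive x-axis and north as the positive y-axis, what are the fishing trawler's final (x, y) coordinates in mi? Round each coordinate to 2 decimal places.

Leg 1 (N4°W, 27.9 mi): east 27.9 sin 356° = -1.95, north 27.9 cos 356° = 27.83
Summing: -1.95 mi east, 27.83 mi north → (-1.95, 27.83).

(-1.95, 27.83)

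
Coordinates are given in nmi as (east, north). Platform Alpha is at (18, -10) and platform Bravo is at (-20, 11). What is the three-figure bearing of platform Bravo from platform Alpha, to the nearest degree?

Δeast = -20 − 18 = -38.00; Δnorth = 11 − -10 = 21.00.
Bearing = atan2(Δeast, Δnorth) mod 360° = 298.93° ≈ 299°.

299°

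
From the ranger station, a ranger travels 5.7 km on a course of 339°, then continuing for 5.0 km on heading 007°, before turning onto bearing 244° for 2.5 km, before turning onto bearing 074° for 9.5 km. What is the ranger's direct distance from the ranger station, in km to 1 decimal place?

13.0 km

Leg 1 (339°, 5.7 km): east 5.7 sin 339° = -2.04, north 5.7 cos 339° = 5.32
Leg 2 (007°, 5.0 km): east 5.0 sin 7° = 0.61, north 5.0 cos 7° = 4.96
Leg 3 (244°, 2.5 km): east 2.5 sin 244° = -2.25, north 2.5 cos 244° = -1.10
Leg 4 (074°, 9.5 km): east 9.5 sin 74° = 9.13, north 9.5 cos 74° = 2.62
Net: 5.45 east, 11.81 north. Distance = √((5.45)² + (11.81)²) = 13.005 km.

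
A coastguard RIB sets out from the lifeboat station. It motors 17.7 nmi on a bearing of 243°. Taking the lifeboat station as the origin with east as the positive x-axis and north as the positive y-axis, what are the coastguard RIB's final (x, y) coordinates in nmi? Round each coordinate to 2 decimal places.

(-15.77, -8.04)

Leg 1 (243°, 17.7 nmi): east 17.7 sin 243° = -15.77, north 17.7 cos 243° = -8.04
Summing: -15.77 nmi east, -8.04 nmi north → (-15.77, -8.04).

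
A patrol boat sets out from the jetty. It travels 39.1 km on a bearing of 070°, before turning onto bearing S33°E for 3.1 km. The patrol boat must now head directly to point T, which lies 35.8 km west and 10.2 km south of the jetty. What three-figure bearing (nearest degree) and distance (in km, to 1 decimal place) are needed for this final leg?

254°, 77.1 km

Leg 1 (070°, 39.1 km): east 39.1 sin 70° = 36.74, north 39.1 cos 70° = 13.37
Leg 2 (S33°E, 3.1 km): east 3.1 sin 147° = 1.69, north 3.1 cos 147° = -2.60
Current position: (38.43, 10.77). Target: (-35.8, -10.2). Remaining: Δeast = -74.23, Δnorth = -20.97.
Bearing = atan2(-74.23, -20.97) mod 360° = 254.22°; distance = √((-74.23)² + (-20.97)²) = 77.136 km.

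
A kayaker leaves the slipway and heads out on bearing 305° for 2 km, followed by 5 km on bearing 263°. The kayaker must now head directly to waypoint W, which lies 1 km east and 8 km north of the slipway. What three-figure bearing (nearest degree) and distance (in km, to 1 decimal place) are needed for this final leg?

046°, 10.7 km

Leg 1 (305°, 2 km): east 2 sin 305° = -1.64, north 2 cos 305° = 1.15
Leg 2 (263°, 5 km): east 5 sin 263° = -4.96, north 5 cos 263° = -0.61
Current position: (-6.60, 0.54). Target: (1, 8). Remaining: Δeast = 7.60, Δnorth = 7.46.
Bearing = atan2(7.60, 7.46) mod 360° = 45.53°; distance = √((7.60)² + (7.46)²) = 10.652 km.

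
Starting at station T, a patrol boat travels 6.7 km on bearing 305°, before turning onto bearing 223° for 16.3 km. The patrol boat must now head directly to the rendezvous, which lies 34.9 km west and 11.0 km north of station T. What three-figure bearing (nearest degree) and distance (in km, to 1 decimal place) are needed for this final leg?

316°, 26.4 km

Leg 1 (305°, 6.7 km): east 6.7 sin 305° = -5.49, north 6.7 cos 305° = 3.84
Leg 2 (223°, 16.3 km): east 16.3 sin 223° = -11.12, north 16.3 cos 223° = -11.92
Current position: (-16.60, -8.08). Target: (-34.9, 11.0). Remaining: Δeast = -18.30, Δnorth = 19.08.
Bearing = atan2(-18.30, 19.08) mod 360° = 316.20°; distance = √((-18.30)² + (19.08)²) = 26.433 km.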